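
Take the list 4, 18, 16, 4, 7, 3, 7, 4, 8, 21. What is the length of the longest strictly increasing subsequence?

Track the smallest tail for each achievable length (strict):
4 → extends → [4]
18 → extends → [4, 18]
16 → replaces 18 → [4, 16]
4 → already a tail → [4, 16]
7 → replaces 16 → [4, 7]
3 → replaces 4 → [3, 7]
7 → already a tail → [3, 7]
4 → replaces 7 → [3, 4]
8 → extends → [3, 4, 8]
21 → extends → [3, 4, 8, 21]
Four tails, so the longest strictly increasing subsequence has length 4 (e.g. 4, 7, 8, 21).

4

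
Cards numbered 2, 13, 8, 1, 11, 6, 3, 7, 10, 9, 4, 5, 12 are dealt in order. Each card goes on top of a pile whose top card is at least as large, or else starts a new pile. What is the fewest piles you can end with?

5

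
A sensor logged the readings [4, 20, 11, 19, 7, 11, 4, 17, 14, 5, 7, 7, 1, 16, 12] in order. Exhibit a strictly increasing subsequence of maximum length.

4, 7, 11, 14, 16

Patience tails give the LIS length; then backtrack through the dp parents:
4 → extends → [4]
20 → extends → [4, 20]
11 → replaces 20 → [4, 11]
19 → extends → [4, 11, 19]
7 → replaces 11 → [4, 7, 19]
11 → replaces 19 → [4, 7, 11]
4 → already a tail → [4, 7, 11]
17 → extends → [4, 7, 11, 17]
14 → replaces 17 → [4, 7, 11, 14]
5 → replaces 7 → [4, 5, 11, 14]
7 → replaces 11 → [4, 5, 7, 14]
7 → already a tail → [4, 5, 7, 14]
1 → replaces 4 → [1, 5, 7, 14]
16 → extends → [1, 5, 7, 14, 16]
12 → replaces 14 → [1, 5, 7, 12, 16]
Length 5; one witness is 4, 7, 11, 14, 16.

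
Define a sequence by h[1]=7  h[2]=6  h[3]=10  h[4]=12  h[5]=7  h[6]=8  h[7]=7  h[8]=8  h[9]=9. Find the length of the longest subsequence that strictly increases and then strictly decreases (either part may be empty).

inc[i] = longest strictly increasing subsequence ending at i; dec[i] = longest strictly decreasing subsequence starting at i:
i:      1  2  3  4  5  6  7  8  9
h[i]:   7  6 10 12  7  8  7  8  9
inc:    1  1  2  3  2  3  2  3  4
dec:    2  1  3  3  1  2  1  1  1
Best peak at i=4 (value 12): inc=3, dec=3, length 3+3−1 = 5.

5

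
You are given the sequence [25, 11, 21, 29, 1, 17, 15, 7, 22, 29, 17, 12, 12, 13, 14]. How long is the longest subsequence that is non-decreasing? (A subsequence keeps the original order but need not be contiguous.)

Track the smallest tail for each achievable length (allowing ties):
25 → extends → [25]
11 → replaces 25 → [11]
21 → extends → [11, 21]
29 → extends → [11, 21, 29]
1 → replaces 11 → [1, 21, 29]
17 → replaces 21 → [1, 17, 29]
15 → replaces 17 → [1, 15, 29]
7 → replaces 15 → [1, 7, 29]
22 → replaces 29 → [1, 7, 22]
29 → extends → [1, 7, 22, 29]
17 → replaces 22 → [1, 7, 17, 29]
12 → replaces 17 → [1, 7, 12, 29]
12 → replaces 29 → [1, 7, 12, 12]
13 → extends → [1, 7, 12, 12, 13]
14 → extends → [1, 7, 12, 12, 13, 14]
Six tails, so the longest non-decreasing subsequence has length 6 (e.g. 1, 7, 12, 12, 13, 14).

6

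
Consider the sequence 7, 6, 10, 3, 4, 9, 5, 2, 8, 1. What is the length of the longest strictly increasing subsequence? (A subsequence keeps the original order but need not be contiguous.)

4

Track the smallest tail for each achievable length (strict):
7 → extends → [7]
6 → replaces 7 → [6]
10 → extends → [6, 10]
3 → replaces 6 → [3, 10]
4 → replaces 10 → [3, 4]
9 → extends → [3, 4, 9]
5 → replaces 9 → [3, 4, 5]
2 → replaces 3 → [2, 4, 5]
8 → extends → [2, 4, 5, 8]
1 → replaces 2 → [1, 4, 5, 8]
Four tails, so the longest strictly increasing subsequence has length 4 (e.g. 3, 4, 5, 8).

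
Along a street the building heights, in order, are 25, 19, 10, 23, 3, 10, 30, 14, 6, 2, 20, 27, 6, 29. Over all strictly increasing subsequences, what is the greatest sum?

Let S[i] be the best sum of a strictly increasing subsequence ending at i:
i:       1   2   3   4   5   6   7   8   9  10  11  12  13  14
a[i]:   25  19  10  23   3  10  30  14   6   2  20  27   6  29
S:      25  19  10  42   3  13  72  27   9   2  47  74   9 103
Maximum is 103 (e.g. 3 + 10 + 14 + 20 + 27 + 29).

103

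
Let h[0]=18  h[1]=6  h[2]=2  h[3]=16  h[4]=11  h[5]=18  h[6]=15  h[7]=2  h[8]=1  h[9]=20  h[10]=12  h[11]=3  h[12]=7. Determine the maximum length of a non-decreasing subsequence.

4

Track the smallest tail for each achievable length (allowing ties):
18 → extends → [18]
6 → replaces 18 → [6]
2 → replaces 6 → [2]
16 → extends → [2, 16]
11 → replaces 16 → [2, 11]
18 → extends → [2, 11, 18]
15 → replaces 18 → [2, 11, 15]
2 → replaces 11 → [2, 2, 15]
1 → replaces 2 → [1, 2, 15]
20 → extends → [1, 2, 15, 20]
12 → replaces 15 → [1, 2, 12, 20]
3 → replaces 12 → [1, 2, 3, 20]
7 → replaces 20 → [1, 2, 3, 7]
Four tails, so the longest non-decreasing subsequence has length 4 (e.g. 6, 16, 18, 20).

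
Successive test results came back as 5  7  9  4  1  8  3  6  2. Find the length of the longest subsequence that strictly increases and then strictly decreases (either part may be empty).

6

inc[i] = longest strictly increasing subsequence ending at i; dec[i] = longest strictly decreasing subsequence starting at i:
i:     1 2 3 4 5 6 7 8 9
a[i]:  5 7 9 4 1 8 3 6 2
inc:   1 2 3 1 1 3 2 3 2
dec:   4 4 4 3 1 3 2 2 1
Best peak at i=3 (value 9): inc=3, dec=4, length 3+4−1 = 6.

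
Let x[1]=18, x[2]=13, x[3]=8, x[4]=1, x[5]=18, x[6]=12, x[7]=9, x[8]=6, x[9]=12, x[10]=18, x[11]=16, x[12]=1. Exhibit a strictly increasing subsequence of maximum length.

8, 9, 12, 18

Patience tails give the LIS length; then backtrack through the dp parents:
18 → extends → [18]
13 → replaces 18 → [13]
8 → replaces 13 → [8]
1 → replaces 8 → [1]
18 → extends → [1, 18]
12 → replaces 18 → [1, 12]
9 → replaces 12 → [1, 9]
6 → replaces 9 → [1, 6]
12 → extends → [1, 6, 12]
18 → extends → [1, 6, 12, 18]
16 → replaces 18 → [1, 6, 12, 16]
1 → already a tail → [1, 6, 12, 16]
Length 4; one witness is 8, 9, 12, 18.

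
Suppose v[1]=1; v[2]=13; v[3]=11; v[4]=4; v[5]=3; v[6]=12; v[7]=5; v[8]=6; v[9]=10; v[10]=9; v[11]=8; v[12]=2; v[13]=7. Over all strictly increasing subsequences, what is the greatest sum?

Let S[i] be the best sum of a strictly increasing subsequence ending at i:
i:      1  2  3  4  5  6  7  8  9 10 11 12 13
v[i]:   1 13 11  4  3 12  5  6 10  9  8  2  7
S:      1 14 12  5  4 24 10 16 26 25 24  3 23
Maximum is 26 (e.g. 1 + 4 + 5 + 6 + 10).

26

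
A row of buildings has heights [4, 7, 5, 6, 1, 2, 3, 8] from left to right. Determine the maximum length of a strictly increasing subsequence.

4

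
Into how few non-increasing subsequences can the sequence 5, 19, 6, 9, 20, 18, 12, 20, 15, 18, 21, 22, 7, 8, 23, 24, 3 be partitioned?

Place each on the leftmost legal pile:
5 → new pile 1 (tops now [5])
19 → new pile 2 (tops now [5, 19])
6 → pile 2 (tops now [5, 6])
9 → new pile 3 (tops now [5, 6, 9])
20 → new pile 4 (tops now [5, 6, 9, 20])
18 → pile 4 (tops now [5, 6, 9, 18])
12 → pile 4 (tops now [5, 6, 9, 12])
20 → new pile 5 (tops now [5, 6, 9, 12, 20])
15 → pile 5 (tops now [5, 6, 9, 12, 15])
18 → new pile 6 (tops now [5, 6, 9, 12, 15, 18])
21 → new pile 7 (tops now [5, 6, 9, 12, 15, 18, 21])
22 → new pile 8 (tops now [5, 6, 9, 12, 15, 18, 21, 22])
7 → pile 3 (tops now [5, 6, 7, 12, 15, 18, 21, 22])
8 → pile 4 (tops now [5, 6, 7, 8, 15, 18, 21, 22])
23 → new pile 9 (tops now [5, 6, 7, 8, 15, 18, 21, 22, 23])
24 → new pile 10 (tops now [5, 6, 7, 8, 15, 18, 21, 22, 23, 24])
3 → pile 1 (tops now [3, 6, 7, 8, 15, 18, 21, 22, 23, 24])
Ten piles.

10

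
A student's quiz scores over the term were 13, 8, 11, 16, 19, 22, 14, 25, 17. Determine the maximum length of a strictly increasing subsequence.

6

Let dp[i] be the length of the longest such subsequence ending at index i:
i:      1  2  3  4  5  6  7  8  9
a[i]:  13  8 11 16 19 22 14 25 17
dp:     1  1  2  3  4  5  3  6  4
Maximum dp value is 6.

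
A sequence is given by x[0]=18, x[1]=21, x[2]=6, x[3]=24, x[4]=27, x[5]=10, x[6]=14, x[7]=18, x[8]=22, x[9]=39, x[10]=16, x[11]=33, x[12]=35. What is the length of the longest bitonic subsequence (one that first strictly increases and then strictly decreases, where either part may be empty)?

7

inc[i] = longest strictly increasing subsequence ending at i; dec[i] = longest strictly decreasing subsequence starting at i:
i:      0  1  2  3  4  5  6  7  8  9 10 11 12
x[i]:  18 21  6 24 27 10 14 18 22 39 16 33 35
inc:    1  2  1  3  4  2  3  4  5  6  4  6  7
dec:    2  3  1  3  3  1  1  2  2  2  1  1  1
Best peak at i=9 (value 39): inc=6, dec=2, length 6+2−1 = 7.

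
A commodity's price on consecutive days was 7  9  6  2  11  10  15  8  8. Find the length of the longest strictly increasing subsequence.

4

Let dp[i] be the length of the longest such subsequence ending at index i:
i:      1  2  3  4  5  6  7  8  9
a[i]:   7  9  6  2 11 10 15  8  8
dp:     1  2  1  1  3  3  4  2  2
Maximum dp value is 4.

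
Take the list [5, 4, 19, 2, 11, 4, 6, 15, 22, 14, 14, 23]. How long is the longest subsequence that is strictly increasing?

6

Track the smallest tail for each achievable length (strict):
5 → extends → [5]
4 → replaces 5 → [4]
19 → extends → [4, 19]
2 → replaces 4 → [2, 19]
11 → replaces 19 → [2, 11]
4 → replaces 11 → [2, 4]
6 → extends → [2, 4, 6]
15 → extends → [2, 4, 6, 15]
22 → extends → [2, 4, 6, 15, 22]
14 → replaces 15 → [2, 4, 6, 14, 22]
14 → already a tail → [2, 4, 6, 14, 22]
23 → extends → [2, 4, 6, 14, 22, 23]
Six tails, so the longest strictly increasing subsequence has length 6 (e.g. 2, 4, 6, 15, 22, 23).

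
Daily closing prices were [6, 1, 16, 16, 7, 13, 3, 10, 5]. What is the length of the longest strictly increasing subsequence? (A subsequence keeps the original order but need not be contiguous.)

Track the smallest tail for each achievable length (strict):
6 → extends → [6]
1 → replaces 6 → [1]
16 → extends → [1, 16]
16 → already a tail → [1, 16]
7 → replaces 16 → [1, 7]
13 → extends → [1, 7, 13]
3 → replaces 7 → [1, 3, 13]
10 → replaces 13 → [1, 3, 10]
5 → replaces 10 → [1, 3, 5]
Three tails, so the longest strictly increasing subsequence has length 3 (e.g. 6, 7, 13).

3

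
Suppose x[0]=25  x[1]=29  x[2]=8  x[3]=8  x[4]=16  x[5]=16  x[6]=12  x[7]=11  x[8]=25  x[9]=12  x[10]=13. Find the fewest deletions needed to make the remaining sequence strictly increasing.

Fewest deletions = n − (longest strictly increasing subsequence).
Patience tails:
25 → extends → [25]
29 → extends → [25, 29]
8 → replaces 25 → [8, 29]
8 → already a tail → [8, 29]
16 → replaces 29 → [8, 16]
16 → already a tail → [8, 16]
12 → replaces 16 → [8, 12]
11 → replaces 12 → [8, 11]
25 → extends → [8, 11, 25]
12 → replaces 25 → [8, 11, 12]
13 → extends → [8, 11, 12, 13]
Longest strictly increasing subsequence has length 4, so deletions = 11 − 4 = 7.

7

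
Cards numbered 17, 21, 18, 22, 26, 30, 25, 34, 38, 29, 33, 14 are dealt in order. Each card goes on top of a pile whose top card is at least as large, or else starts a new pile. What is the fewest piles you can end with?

Place each on the leftmost legal pile:
17 → new pile 1 (tops now [17])
21 → new pile 2 (tops now [17, 21])
18 → pile 2 (tops now [17, 18])
22 → new pile 3 (tops now [17, 18, 22])
26 → new pile 4 (tops now [17, 18, 22, 26])
30 → new pile 5 (tops now [17, 18, 22, 26, 30])
25 → pile 4 (tops now [17, 18, 22, 25, 30])
34 → new pile 6 (tops now [17, 18, 22, 25, 30, 34])
38 → new pile 7 (tops now [17, 18, 22, 25, 30, 34, 38])
29 → pile 5 (tops now [17, 18, 22, 25, 29, 34, 38])
33 → pile 6 (tops now [17, 18, 22, 25, 29, 33, 38])
14 → pile 1 (tops now [14, 18, 22, 25, 29, 33, 38])
Seven piles.

7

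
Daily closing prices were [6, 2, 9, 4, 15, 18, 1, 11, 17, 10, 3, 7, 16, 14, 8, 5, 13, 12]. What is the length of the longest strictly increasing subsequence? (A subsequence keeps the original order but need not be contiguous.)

5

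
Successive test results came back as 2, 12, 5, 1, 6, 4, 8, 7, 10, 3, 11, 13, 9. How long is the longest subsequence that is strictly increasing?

7

Let dp[i] be the length of the longest such subsequence ending at index i:
i:      1  2  3  4  5  6  7  8  9 10 11 12 13
a[i]:   2 12  5  1  6  4  8  7 10  3 11 13  9
dp:     1  2  2  1  3  2  4  4  5  2  6  7  5
Maximum dp value is 7.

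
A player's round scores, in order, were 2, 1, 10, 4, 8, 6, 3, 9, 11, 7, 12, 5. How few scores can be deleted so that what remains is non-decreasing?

6

Fewest deletions = n − (longest non-decreasing subsequence).
Patience tails:
2 → extends → [2]
1 → replaces 2 → [1]
10 → extends → [1, 10]
4 → replaces 10 → [1, 4]
8 → extends → [1, 4, 8]
6 → replaces 8 → [1, 4, 6]
3 → replaces 4 → [1, 3, 6]
9 → extends → [1, 3, 6, 9]
11 → extends → [1, 3, 6, 9, 11]
7 → replaces 9 → [1, 3, 6, 7, 11]
12 → extends → [1, 3, 6, 7, 11, 12]
5 → replaces 6 → [1, 3, 5, 7, 11, 12]
Longest non-decreasing subsequence has length 6, so deletions = 12 − 6 = 6.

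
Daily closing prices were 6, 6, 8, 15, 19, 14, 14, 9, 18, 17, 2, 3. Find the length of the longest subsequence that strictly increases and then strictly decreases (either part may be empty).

inc[i] = longest strictly increasing subsequence ending at i; dec[i] = longest strictly decreasing subsequence starting at i:
i:      1  2  3  4  5  6  7  8  9 10 11 12
a[i]:   6  6  8 15 19 14 14  9 18 17  2  3
inc:    1  1  2  3  4  3  3  3  4  4  1  2
dec:    2  2  2  4  4  3  3  2  3  2  1  1
Best peak at i=5 (value 19): inc=4, dec=4, length 4+4−1 = 7.

7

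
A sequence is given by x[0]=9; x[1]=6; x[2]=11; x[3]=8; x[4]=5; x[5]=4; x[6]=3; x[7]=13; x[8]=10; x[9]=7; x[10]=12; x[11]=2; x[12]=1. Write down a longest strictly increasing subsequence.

Patience tails give the LIS length; then backtrack through the dp parents:
9 → extends → [9]
6 → replaces 9 → [6]
11 → extends → [6, 11]
8 → replaces 11 → [6, 8]
5 → replaces 6 → [5, 8]
4 → replaces 5 → [4, 8]
3 → replaces 4 → [3, 8]
13 → extends → [3, 8, 13]
10 → replaces 13 → [3, 8, 10]
7 → replaces 8 → [3, 7, 10]
12 → extends → [3, 7, 10, 12]
2 → replaces 3 → [2, 7, 10, 12]
1 → replaces 2 → [1, 7, 10, 12]
Length 4; one witness is 6, 8, 10, 12.

6, 8, 10, 12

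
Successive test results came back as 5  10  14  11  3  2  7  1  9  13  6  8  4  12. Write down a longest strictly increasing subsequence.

5, 10, 11, 13

Patience tails give the LIS length; then backtrack through the dp parents:
5 → extends → [5]
10 → extends → [5, 10]
14 → extends → [5, 10, 14]
11 → replaces 14 → [5, 10, 11]
3 → replaces 5 → [3, 10, 11]
2 → replaces 3 → [2, 10, 11]
7 → replaces 10 → [2, 7, 11]
1 → replaces 2 → [1, 7, 11]
9 → replaces 11 → [1, 7, 9]
13 → extends → [1, 7, 9, 13]
6 → replaces 7 → [1, 6, 9, 13]
8 → replaces 9 → [1, 6, 8, 13]
4 → replaces 6 → [1, 4, 8, 13]
12 → replaces 13 → [1, 4, 8, 12]
Length 4; one witness is 5, 10, 11, 13.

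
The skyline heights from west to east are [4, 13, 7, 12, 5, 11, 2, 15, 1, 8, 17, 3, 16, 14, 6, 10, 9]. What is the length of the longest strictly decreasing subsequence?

5

Negate each value so 'decreasing' becomes 'increasing', then run patience tails on the negated sequence:
-4 → extends → [-4]
-13 → replaces -4 → [-13]
-7 → extends → [-13, -7]
-12 → replaces -7 → [-13, -12]
-5 → extends → [-13, -12, -5]
-11 → replaces -5 → [-13, -12, -11]
-2 → extends → [-13, -12, -11, -2]
-15 → replaces -13 → [-15, -12, -11, -2]
-1 → extends → [-15, -12, -11, -2, -1]
-8 → replaces -2 → [-15, -12, -11, -8, -1]
-17 → replaces -15 → [-17, -12, -11, -8, -1]
-3 → replaces -1 → [-17, -12, -11, -8, -3]
-16 → replaces -12 → [-17, -16, -11, -8, -3]
-14 → replaces -11 → [-17, -16, -14, -8, -3]
-6 → replaces -3 → [-17, -16, -14, -8, -6]
-10 → replaces -8 → [-17, -16, -14, -10, -6]
-9 → replaces -6 → [-17, -16, -14, -10, -9]
Five tails, so the longest strictly decreasing subsequence of the original has length 5.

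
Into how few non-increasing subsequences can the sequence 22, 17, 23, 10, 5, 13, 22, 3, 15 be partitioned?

3

The minimum number of non-increasing subsequences covering a sequence equals the length of its longest strictly increasing subsequence.
LIS length is 3 (e.g. 10, 13, 22), so 3 piles are needed.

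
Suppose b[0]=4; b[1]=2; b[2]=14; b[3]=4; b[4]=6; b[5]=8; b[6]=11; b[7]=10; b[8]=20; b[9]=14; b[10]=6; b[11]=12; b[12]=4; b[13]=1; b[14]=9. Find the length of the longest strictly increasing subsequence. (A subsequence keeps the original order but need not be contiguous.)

Let dp[i] be the length of the longest such subsequence ending at index i:
i:      0  1  2  3  4  5  6  7  8  9 10 11 12 13 14
b[i]:   4  2 14  4  6  8 11 10 20 14  6 12  4  1  9
dp:     1  1  2  2  3  4  5  5  6  6  3  6  2  1  5
Maximum dp value is 6.

6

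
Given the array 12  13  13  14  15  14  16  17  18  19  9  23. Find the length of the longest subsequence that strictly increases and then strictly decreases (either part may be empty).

9

inc[i] = longest strictly increasing subsequence ending at i; dec[i] = longest strictly decreasing subsequence starting at i:
i:      1  2  3  4  5  6  7  8  9 10 11 12
a[i]:  12 13 13 14 15 14 16 17 18 19  9 23
inc:    1  2  2  3  4  3  5  6  7  8  1  9
dec:    2  2  2  2  3  2  2  2  2  2  1  1
Best peak at i=10 (value 19): inc=8, dec=2, length 8+2−1 = 9.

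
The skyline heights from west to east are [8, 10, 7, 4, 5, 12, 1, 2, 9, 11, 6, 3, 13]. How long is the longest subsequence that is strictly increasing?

5

Let dp[i] be the length of the longest such subsequence ending at index i:
i:      1  2  3  4  5  6  7  8  9 10 11 12 13
a[i]:   8 10  7  4  5 12  1  2  9 11  6  3 13
dp:     1  2  1  1  2  3  1  2  3  4  3  3  5
Maximum dp value is 5.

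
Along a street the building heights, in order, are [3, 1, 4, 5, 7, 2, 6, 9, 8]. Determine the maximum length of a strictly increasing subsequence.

5

Let dp[i] be the length of the longest such subsequence ending at index i:
i:     1 2 3 4 5 6 7 8 9
a[i]:  3 1 4 5 7 2 6 9 8
dp:    1 1 2 3 4 2 4 5 5
Maximum dp value is 5.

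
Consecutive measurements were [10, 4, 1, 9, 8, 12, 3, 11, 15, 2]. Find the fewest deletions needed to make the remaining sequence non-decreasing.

6

Fewest deletions = n − (longest non-decreasing subsequence).
i:      1  2  3  4  5  6  7  8  9 10
a[i]:  10  4  1  9  8 12  3 11 15  2
dp:     1  1  1  2  2  3  2  3  4  2
max dp = 4, so deletions = 10 − 4 = 6.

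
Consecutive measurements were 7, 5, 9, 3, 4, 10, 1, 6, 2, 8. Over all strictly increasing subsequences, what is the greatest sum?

Let S[i] be the best sum of a strictly increasing subsequence ending at i:
i:      1  2  3  4  5  6  7  8  9 10
a[i]:   7  5  9  3  4 10  1  6  2  8
S:      7  5 16  3  7 26  1 13  3 21
Maximum is 26 (e.g. 7 + 9 + 10).

26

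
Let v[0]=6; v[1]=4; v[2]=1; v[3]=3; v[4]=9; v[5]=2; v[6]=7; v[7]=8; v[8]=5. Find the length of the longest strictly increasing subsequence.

Track the smallest tail for each achievable length (strict):
6 → extends → [6]
4 → replaces 6 → [4]
1 → replaces 4 → [1]
3 → extends → [1, 3]
9 → extends → [1, 3, 9]
2 → replaces 3 → [1, 2, 9]
7 → replaces 9 → [1, 2, 7]
8 → extends → [1, 2, 7, 8]
5 → replaces 7 → [1, 2, 5, 8]
Four tails, so the longest strictly increasing subsequence has length 4 (e.g. 1, 3, 7, 8).

4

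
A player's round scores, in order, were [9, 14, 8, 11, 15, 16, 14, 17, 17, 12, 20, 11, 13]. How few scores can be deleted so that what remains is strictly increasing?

7

Fewest deletions = n − (longest strictly increasing subsequence).
Patience tails:
9 → extends → [9]
14 → extends → [9, 14]
8 → replaces 9 → [8, 14]
11 → replaces 14 → [8, 11]
15 → extends → [8, 11, 15]
16 → extends → [8, 11, 15, 16]
14 → replaces 15 → [8, 11, 14, 16]
17 → extends → [8, 11, 14, 16, 17]
17 → already a tail → [8, 11, 14, 16, 17]
12 → replaces 14 → [8, 11, 12, 16, 17]
20 → extends → [8, 11, 12, 16, 17, 20]
11 → already a tail → [8, 11, 12, 16, 17, 20]
13 → replaces 16 → [8, 11, 12, 13, 17, 20]
Longest strictly increasing subsequence has length 6, so deletions = 13 − 6 = 7.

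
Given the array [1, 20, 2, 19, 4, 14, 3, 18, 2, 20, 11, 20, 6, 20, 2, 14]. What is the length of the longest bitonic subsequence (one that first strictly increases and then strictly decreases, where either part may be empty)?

9

inc[i] = longest strictly increasing subsequence ending at i; dec[i] = longest strictly decreasing subsequence starting at i:
i:      1  2  3  4  5  6  7  8  9 10 11 12 13 14 15 16
a[i]:   1 20  2 19  4 14  3 18  2 20 11 20  6 20  2 14
inc:    1  2  2  3  3  4  3  5  2  6  4  6  4  6  2  5
dec:    1  6  1  5  3  4  2  4  1  4  3  3  2  2  1  1
Best peak at i=10 (value 20): inc=6, dec=4, length 6+4−1 = 9.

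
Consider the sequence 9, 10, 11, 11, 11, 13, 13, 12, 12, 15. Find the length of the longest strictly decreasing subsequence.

Let dp[i] be the longest strictly decreasing subsequence ending at i:
i:      1  2  3  4  5  6  7  8  9 10
a[i]:   9 10 11 11 11 13 13 12 12 15
dp:     1  1  1  1  1  1  1  2  2  1
Maximum is 2.

2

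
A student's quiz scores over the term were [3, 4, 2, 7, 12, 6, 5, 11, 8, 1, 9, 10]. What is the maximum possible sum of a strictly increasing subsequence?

Let S[i] be the best sum of a strictly increasing subsequence ending at i:
i:      1  2  3  4  5  6  7  8  9 10 11 12
a[i]:   3  4  2  7 12  6  5 11  8  1  9 10
S:      3  7  2 14 26 13 12 25 22  1 31 41
Maximum is 41 (e.g. 3 + 4 + 7 + 8 + 9 + 10).

41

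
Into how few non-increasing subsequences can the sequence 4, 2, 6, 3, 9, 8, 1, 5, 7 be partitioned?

Place each on the leftmost legal pile:
4 → new pile 1 (tops now [4])
2 → pile 1 (tops now [2])
6 → new pile 2 (tops now [2, 6])
3 → pile 2 (tops now [2, 3])
9 → new pile 3 (tops now [2, 3, 9])
8 → pile 3 (tops now [2, 3, 8])
1 → pile 1 (tops now [1, 3, 8])
5 → pile 3 (tops now [1, 3, 5])
7 → new pile 4 (tops now [1, 3, 5, 7])
Four piles.

4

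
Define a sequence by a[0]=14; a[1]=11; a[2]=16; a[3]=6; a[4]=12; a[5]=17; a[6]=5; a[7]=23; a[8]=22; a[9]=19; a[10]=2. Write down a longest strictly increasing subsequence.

14, 16, 17, 23

Patience tails give the LIS length; then backtrack through the dp parents:
14 → extends → [14]
11 → replaces 14 → [11]
16 → extends → [11, 16]
6 → replaces 11 → [6, 16]
12 → replaces 16 → [6, 12]
17 → extends → [6, 12, 17]
5 → replaces 6 → [5, 12, 17]
23 → extends → [5, 12, 17, 23]
22 → replaces 23 → [5, 12, 17, 22]
19 → replaces 22 → [5, 12, 17, 19]
2 → replaces 5 → [2, 12, 17, 19]
Length 4; one witness is 14, 16, 17, 23.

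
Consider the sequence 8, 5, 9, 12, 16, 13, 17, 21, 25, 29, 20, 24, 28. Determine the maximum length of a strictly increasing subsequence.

Track the smallest tail for each achievable length (strict):
8 → extends → [8]
5 → replaces 8 → [5]
9 → extends → [5, 9]
12 → extends → [5, 9, 12]
16 → extends → [5, 9, 12, 16]
13 → replaces 16 → [5, 9, 12, 13]
17 → extends → [5, 9, 12, 13, 17]
21 → extends → [5, 9, 12, 13, 17, 21]
25 → extends → [5, 9, 12, 13, 17, 21, 25]
29 → extends → [5, 9, 12, 13, 17, 21, 25, 29]
20 → replaces 21 → [5, 9, 12, 13, 17, 20, 25, 29]
24 → replaces 25 → [5, 9, 12, 13, 17, 20, 24, 29]
28 → replaces 29 → [5, 9, 12, 13, 17, 20, 24, 28]
Eight tails, so the longest strictly increasing subsequence has length 8 (e.g. 8, 9, 12, 16, 17, 21, 25, 29).

8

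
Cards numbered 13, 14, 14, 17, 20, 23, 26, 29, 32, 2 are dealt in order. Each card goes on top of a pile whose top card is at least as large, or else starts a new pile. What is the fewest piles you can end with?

8

Place each on the leftmost legal pile:
13 → new pile 1 (tops now [13])
14 → new pile 2 (tops now [13, 14])
14 → pile 2 (tops now [13, 14])
17 → new pile 3 (tops now [13, 14, 17])
20 → new pile 4 (tops now [13, 14, 17, 20])
23 → new pile 5 (tops now [13, 14, 17, 20, 23])
26 → new pile 6 (tops now [13, 14, 17, 20, 23, 26])
29 → new pile 7 (tops now [13, 14, 17, 20, 23, 26, 29])
32 → new pile 8 (tops now [13, 14, 17, 20, 23, 26, 29, 32])
2 → pile 1 (tops now [2, 14, 17, 20, 23, 26, 29, 32])
Eight piles.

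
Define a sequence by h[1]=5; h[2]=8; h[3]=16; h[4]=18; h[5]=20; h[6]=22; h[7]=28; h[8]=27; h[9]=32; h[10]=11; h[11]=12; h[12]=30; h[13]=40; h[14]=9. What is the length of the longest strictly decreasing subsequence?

4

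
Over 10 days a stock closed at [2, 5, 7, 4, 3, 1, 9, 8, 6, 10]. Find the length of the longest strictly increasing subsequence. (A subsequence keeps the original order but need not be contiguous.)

5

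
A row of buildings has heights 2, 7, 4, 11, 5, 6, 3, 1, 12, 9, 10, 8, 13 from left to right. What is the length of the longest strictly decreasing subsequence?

Negate each value so 'decreasing' becomes 'increasing', then run patience tails on the negated sequence:
-2 → extends → [-2]
-7 → replaces -2 → [-7]
-4 → extends → [-7, -4]
-11 → replaces -7 → [-11, -4]
-5 → replaces -4 → [-11, -5]
-6 → replaces -5 → [-11, -6]
-3 → extends → [-11, -6, -3]
-1 → extends → [-11, -6, -3, -1]
-12 → replaces -11 → [-12, -6, -3, -1]
-9 → replaces -6 → [-12, -9, -3, -1]
-10 → replaces -9 → [-12, -10, -3, -1]
-8 → replaces -3 → [-12, -10, -8, -1]
-13 → replaces -12 → [-13, -10, -8, -1]
Four tails, so the longest strictly decreasing subsequence of the original has length 4.

4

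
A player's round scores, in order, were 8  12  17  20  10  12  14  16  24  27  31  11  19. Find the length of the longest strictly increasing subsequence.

8

Let dp[i] be the length of the longest such subsequence ending at index i:
i:      1  2  3  4  5  6  7  8  9 10 11 12 13
a[i]:   8 12 17 20 10 12 14 16 24 27 31 11 19
dp:     1  2  3  4  2  3  4  5  6  7  8  3  6
Maximum dp value is 8.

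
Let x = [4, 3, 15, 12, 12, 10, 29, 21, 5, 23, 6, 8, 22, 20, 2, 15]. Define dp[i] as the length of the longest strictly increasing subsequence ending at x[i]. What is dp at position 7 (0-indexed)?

dp[i] = 1 + max{dp[j] : j<i, x[j]<x[i]} (or 1 if no such j):
i:      0  1  2  3  4  5  6  7  8  9 10 11 12 13 14 15
x[i]:   4  3 15 12 12 10 29 21  5 23  6  8 22 20  2 15
dp:     1  1  2  2  2  2  3  3  2  4  3  4  5  5  1  5
At index 7 the value is 3.

3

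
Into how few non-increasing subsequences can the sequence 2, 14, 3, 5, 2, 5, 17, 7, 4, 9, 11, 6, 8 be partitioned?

6

The minimum number of non-increasing subsequences covering a sequence equals the length of its longest strictly increasing subsequence.
LIS length is 6 (e.g. 2, 3, 5, 7, 9, 11), so 6 piles are needed.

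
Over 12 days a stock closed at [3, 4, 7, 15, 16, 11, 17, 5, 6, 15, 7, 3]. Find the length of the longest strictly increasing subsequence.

6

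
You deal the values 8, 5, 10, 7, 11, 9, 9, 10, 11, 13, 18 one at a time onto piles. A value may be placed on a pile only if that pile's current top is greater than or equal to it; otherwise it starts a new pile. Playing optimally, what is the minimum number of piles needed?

Place each on the leftmost legal pile:
8 → new pile 1 (tops now [8])
5 → pile 1 (tops now [5])
10 → new pile 2 (tops now [5, 10])
7 → pile 2 (tops now [5, 7])
11 → new pile 3 (tops now [5, 7, 11])
9 → pile 3 (tops now [5, 7, 9])
9 → pile 3 (tops now [5, 7, 9])
10 → new pile 4 (tops now [5, 7, 9, 10])
11 → new pile 5 (tops now [5, 7, 9, 10, 11])
13 → new pile 6 (tops now [5, 7, 9, 10, 11, 13])
18 → new pile 7 (tops now [5, 7, 9, 10, 11, 13, 18])
Seven piles.

7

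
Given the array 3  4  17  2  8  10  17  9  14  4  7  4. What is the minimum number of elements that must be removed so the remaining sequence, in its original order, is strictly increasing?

7

Fewest deletions = n − (longest strictly increasing subsequence).
Patience tails:
3 → extends → [3]
4 → extends → [3, 4]
17 → extends → [3, 4, 17]
2 → replaces 3 → [2, 4, 17]
8 → replaces 17 → [2, 4, 8]
10 → extends → [2, 4, 8, 10]
17 → extends → [2, 4, 8, 10, 17]
9 → replaces 10 → [2, 4, 8, 9, 17]
14 → replaces 17 → [2, 4, 8, 9, 14]
4 → already a tail → [2, 4, 8, 9, 14]
7 → replaces 8 → [2, 4, 7, 9, 14]
4 → already a tail → [2, 4, 7, 9, 14]
Longest strictly increasing subsequence has length 5, so deletions = 12 − 5 = 7.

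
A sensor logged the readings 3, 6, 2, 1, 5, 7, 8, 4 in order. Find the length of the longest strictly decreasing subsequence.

3

Negate each value so 'decreasing' becomes 'increasing', then run patience tails on the negated sequence:
-3 → extends → [-3]
-6 → replaces -3 → [-6]
-2 → extends → [-6, -2]
-1 → extends → [-6, -2, -1]
-5 → replaces -2 → [-6, -5, -1]
-7 → replaces -6 → [-7, -5, -1]
-8 → replaces -7 → [-8, -5, -1]
-4 → replaces -1 → [-8, -5, -4]
Three tails, so the longest strictly decreasing subsequence of the original has length 3.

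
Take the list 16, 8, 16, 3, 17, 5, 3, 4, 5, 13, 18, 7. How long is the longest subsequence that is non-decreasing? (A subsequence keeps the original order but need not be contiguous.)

Track the smallest tail for each achievable length (allowing ties):
16 → extends → [16]
8 → replaces 16 → [8]
16 → extends → [8, 16]
3 → replaces 8 → [3, 16]
17 → extends → [3, 16, 17]
5 → replaces 16 → [3, 5, 17]
3 → replaces 5 → [3, 3, 17]
4 → replaces 17 → [3, 3, 4]
5 → extends → [3, 3, 4, 5]
13 → extends → [3, 3, 4, 5, 13]
18 → extends → [3, 3, 4, 5, 13, 18]
7 → replaces 13 → [3, 3, 4, 5, 7, 18]
Six tails, so the longest non-decreasing subsequence has length 6 (e.g. 3, 3, 4, 5, 13, 18).

6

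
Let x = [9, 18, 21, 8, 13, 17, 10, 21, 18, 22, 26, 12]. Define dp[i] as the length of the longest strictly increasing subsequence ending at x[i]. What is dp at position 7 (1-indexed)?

dp[i] = 1 + max{dp[j] : j<i, x[j]<x[i]} (or 1 if no such j):
i:      1  2  3  4  5  6  7  8  9 10 11 12
x[i]:   9 18 21  8 13 17 10 21 18 22 26 12
dp:     1  2  3  1  2  3  2  4  4  5  6  3
At index 7 the value is 2.

2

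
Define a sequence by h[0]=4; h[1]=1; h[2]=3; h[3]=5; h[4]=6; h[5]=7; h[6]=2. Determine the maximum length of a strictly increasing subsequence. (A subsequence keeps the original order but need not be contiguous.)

5

Let dp[i] be the length of the longest such subsequence ending at index i:
i:     0 1 2 3 4 5 6
h[i]:  4 1 3 5 6 7 2
dp:    1 1 2 3 4 5 2
Maximum dp value is 5.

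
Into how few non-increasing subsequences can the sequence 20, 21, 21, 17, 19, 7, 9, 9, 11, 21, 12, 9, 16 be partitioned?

5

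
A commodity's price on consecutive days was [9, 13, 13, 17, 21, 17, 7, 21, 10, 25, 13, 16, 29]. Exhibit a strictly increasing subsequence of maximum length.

Patience tails give the LIS length; then backtrack through the dp parents:
9 → extends → [9]
13 → extends → [9, 13]
13 → already a tail → [9, 13]
17 → extends → [9, 13, 17]
21 → extends → [9, 13, 17, 21]
17 → already a tail → [9, 13, 17, 21]
7 → replaces 9 → [7, 13, 17, 21]
21 → already a tail → [7, 13, 17, 21]
10 → replaces 13 → [7, 10, 17, 21]
25 → extends → [7, 10, 17, 21, 25]
13 → replaces 17 → [7, 10, 13, 21, 25]
16 → replaces 21 → [7, 10, 13, 16, 25]
29 → extends → [7, 10, 13, 16, 25, 29]
Length 6; one witness is 9, 13, 17, 21, 25, 29.

9, 13, 17, 21, 25, 29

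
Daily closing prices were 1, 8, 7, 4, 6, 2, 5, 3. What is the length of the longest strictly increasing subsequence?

3

Let dp[i] be the length of the longest such subsequence ending at index i:
i:     1 2 3 4 5 6 7 8
a[i]:  1 8 7 4 6 2 5 3
dp:    1 2 2 2 3 2 3 3
Maximum dp value is 3.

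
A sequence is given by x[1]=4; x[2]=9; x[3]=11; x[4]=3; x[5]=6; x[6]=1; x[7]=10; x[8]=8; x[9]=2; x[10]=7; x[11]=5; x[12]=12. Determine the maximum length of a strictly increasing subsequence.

Track the smallest tail for each achievable length (strict):
4 → extends → [4]
9 → extends → [4, 9]
11 → extends → [4, 9, 11]
3 → replaces 4 → [3, 9, 11]
6 → replaces 9 → [3, 6, 11]
1 → replaces 3 → [1, 6, 11]
10 → replaces 11 → [1, 6, 10]
8 → replaces 10 → [1, 6, 8]
2 → replaces 6 → [1, 2, 8]
7 → replaces 8 → [1, 2, 7]
5 → replaces 7 → [1, 2, 5]
12 → extends → [1, 2, 5, 12]
Four tails, so the longest strictly increasing subsequence has length 4 (e.g. 4, 9, 11, 12).

4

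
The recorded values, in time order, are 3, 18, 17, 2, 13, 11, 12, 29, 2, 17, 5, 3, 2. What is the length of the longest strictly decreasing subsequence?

7

Negate each value so 'decreasing' becomes 'increasing', then run patience tails on the negated sequence:
-3 → extends → [-3]
-18 → replaces -3 → [-18]
-17 → extends → [-18, -17]
-2 → extends → [-18, -17, -2]
-13 → replaces -2 → [-18, -17, -13]
-11 → extends → [-18, -17, -13, -11]
-12 → replaces -11 → [-18, -17, -13, -12]
-29 → replaces -18 → [-29, -17, -13, -12]
-2 → extends → [-29, -17, -13, -12, -2]
-17 → already a tail → [-29, -17, -13, -12, -2]
-5 → replaces -2 → [-29, -17, -13, -12, -5]
-3 → extends → [-29, -17, -13, -12, -5, -3]
-2 → extends → [-29, -17, -13, -12, -5, -3, -2]
Seven tails, so the longest strictly decreasing subsequence of the original has length 7.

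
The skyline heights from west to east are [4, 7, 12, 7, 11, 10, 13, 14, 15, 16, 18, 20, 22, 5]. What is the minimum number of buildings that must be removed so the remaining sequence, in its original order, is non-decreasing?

Fewest deletions = n − (longest non-decreasing subsequence).
Patience tails:
4 → extends → [4]
7 → extends → [4, 7]
12 → extends → [4, 7, 12]
7 → replaces 12 → [4, 7, 7]
11 → extends → [4, 7, 7, 11]
10 → replaces 11 → [4, 7, 7, 10]
13 → extends → [4, 7, 7, 10, 13]
14 → extends → [4, 7, 7, 10, 13, 14]
15 → extends → [4, 7, 7, 10, 13, 14, 15]
16 → extends → [4, 7, 7, 10, 13, 14, 15, 16]
18 → extends → [4, 7, 7, 10, 13, 14, 15, 16, 18]
20 → extends → [4, 7, 7, 10, 13, 14, 15, 16, 18, 20]
22 → extends → [4, 7, 7, 10, 13, 14, 15, 16, 18, 20, 22]
5 → replaces 7 → [4, 5, 7, 10, 13, 14, 15, 16, 18, 20, 22]
Longest non-decreasing subsequence has length 11, so deletions = 14 − 11 = 3.

3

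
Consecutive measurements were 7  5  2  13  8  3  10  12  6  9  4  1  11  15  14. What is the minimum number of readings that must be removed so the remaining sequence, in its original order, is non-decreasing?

9

Fewest deletions = n − (longest non-decreasing subsequence).
Patience tails:
7 → extends → [7]
5 → replaces 7 → [5]
2 → replaces 5 → [2]
13 → extends → [2, 13]
8 → replaces 13 → [2, 8]
3 → replaces 8 → [2, 3]
10 → extends → [2, 3, 10]
12 → extends → [2, 3, 10, 12]
6 → replaces 10 → [2, 3, 6, 12]
9 → replaces 12 → [2, 3, 6, 9]
4 → replaces 6 → [2, 3, 4, 9]
1 → replaces 2 → [1, 3, 4, 9]
11 → extends → [1, 3, 4, 9, 11]
15 → extends → [1, 3, 4, 9, 11, 15]
14 → replaces 15 → [1, 3, 4, 9, 11, 14]
Longest non-decreasing subsequence has length 6, so deletions = 15 − 6 = 9.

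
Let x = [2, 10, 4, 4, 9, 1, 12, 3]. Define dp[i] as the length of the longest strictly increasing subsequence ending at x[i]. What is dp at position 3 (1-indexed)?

dp[i] = 1 + max{dp[j] : j<i, x[j]<x[i]} (or 1 if no such j):
i:      1  2  3  4  5  6  7  8
x[i]:   2 10  4  4  9  1 12  3
dp:     1  2  2  2  3  1  4  2
At index 3 the value is 2.

2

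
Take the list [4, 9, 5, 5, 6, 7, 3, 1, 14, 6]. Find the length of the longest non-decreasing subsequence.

6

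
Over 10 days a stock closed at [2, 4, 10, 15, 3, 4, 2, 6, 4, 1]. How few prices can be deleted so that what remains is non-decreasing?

Fewest deletions = n − (longest non-decreasing subsequence).
Patience tails:
2 → extends → [2]
4 → extends → [2, 4]
10 → extends → [2, 4, 10]
15 → extends → [2, 4, 10, 15]
3 → replaces 4 → [2, 3, 10, 15]
4 → replaces 10 → [2, 3, 4, 15]
2 → replaces 3 → [2, 2, 4, 15]
6 → replaces 15 → [2, 2, 4, 6]
4 → replaces 6 → [2, 2, 4, 4]
1 → replaces 2 → [1, 2, 4, 4]
Longest non-decreasing subsequence has length 4, so deletions = 10 − 4 = 6.

6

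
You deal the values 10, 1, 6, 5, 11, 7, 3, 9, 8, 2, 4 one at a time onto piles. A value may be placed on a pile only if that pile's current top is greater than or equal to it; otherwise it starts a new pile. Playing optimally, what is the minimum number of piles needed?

4

Place each on the leftmost legal pile:
10 → new pile 1 (tops now [10])
1 → pile 1 (tops now [1])
6 → new pile 2 (tops now [1, 6])
5 → pile 2 (tops now [1, 5])
11 → new pile 3 (tops now [1, 5, 11])
7 → pile 3 (tops now [1, 5, 7])
3 → pile 2 (tops now [1, 3, 7])
9 → new pile 4 (tops now [1, 3, 7, 9])
8 → pile 4 (tops now [1, 3, 7, 8])
2 → pile 2 (tops now [1, 2, 7, 8])
4 → pile 3 (tops now [1, 2, 4, 8])
Four piles.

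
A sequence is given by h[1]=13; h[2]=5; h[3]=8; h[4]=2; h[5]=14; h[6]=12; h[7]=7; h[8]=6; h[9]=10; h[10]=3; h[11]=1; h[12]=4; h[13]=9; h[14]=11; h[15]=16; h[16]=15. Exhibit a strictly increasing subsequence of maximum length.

2, 3, 4, 9, 11, 16

Patience tails give the LIS length; then backtrack through the dp parents:
13 → extends → [13]
5 → replaces 13 → [5]
8 → extends → [5, 8]
2 → replaces 5 → [2, 8]
14 → extends → [2, 8, 14]
12 → replaces 14 → [2, 8, 12]
7 → replaces 8 → [2, 7, 12]
6 → replaces 7 → [2, 6, 12]
10 → replaces 12 → [2, 6, 10]
3 → replaces 6 → [2, 3, 10]
1 → replaces 2 → [1, 3, 10]
4 → replaces 10 → [1, 3, 4]
9 → extends → [1, 3, 4, 9]
11 → extends → [1, 3, 4, 9, 11]
16 → extends → [1, 3, 4, 9, 11, 16]
15 → replaces 16 → [1, 3, 4, 9, 11, 15]
Length 6; one witness is 2, 3, 4, 9, 11, 16.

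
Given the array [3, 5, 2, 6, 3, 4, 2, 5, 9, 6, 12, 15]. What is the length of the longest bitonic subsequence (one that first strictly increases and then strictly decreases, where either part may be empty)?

inc[i] = longest strictly increasing subsequence ending at i; dec[i] = longest strictly decreasing subsequence starting at i:
i:      1  2  3  4  5  6  7  8  9 10 11 12
a[i]:   3  5  2  6  3  4  2  5  9  6 12 15
inc:    1  2  1  3  2  3  1  4  5  5  6  7
dec:    2  3  1  3  2  2  1  1  2  1  1  1
Best peak at i=12 (value 15): inc=7, dec=1, length 7+1−1 = 7.

7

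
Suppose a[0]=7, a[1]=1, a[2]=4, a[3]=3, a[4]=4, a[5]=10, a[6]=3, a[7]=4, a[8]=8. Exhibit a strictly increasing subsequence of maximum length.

1, 3, 4, 10

Patience tails give the LIS length; then backtrack through the dp parents:
7 → extends → [7]
1 → replaces 7 → [1]
4 → extends → [1, 4]
3 → replaces 4 → [1, 3]
4 → extends → [1, 3, 4]
10 → extends → [1, 3, 4, 10]
3 → already a tail → [1, 3, 4, 10]
4 → already a tail → [1, 3, 4, 10]
8 → replaces 10 → [1, 3, 4, 8]
Length 4; one witness is 1, 3, 4, 10.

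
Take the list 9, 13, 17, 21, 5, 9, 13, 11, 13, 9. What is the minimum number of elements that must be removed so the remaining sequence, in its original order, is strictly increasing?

6

Fewest deletions = n − (longest strictly increasing subsequence).
Patience tails:
9 → extends → [9]
13 → extends → [9, 13]
17 → extends → [9, 13, 17]
21 → extends → [9, 13, 17, 21]
5 → replaces 9 → [5, 13, 17, 21]
9 → replaces 13 → [5, 9, 17, 21]
13 → replaces 17 → [5, 9, 13, 21]
11 → replaces 13 → [5, 9, 11, 21]
13 → replaces 21 → [5, 9, 11, 13]
9 → already a tail → [5, 9, 11, 13]
Longest strictly increasing subsequence has length 4, so deletions = 10 − 4 = 6.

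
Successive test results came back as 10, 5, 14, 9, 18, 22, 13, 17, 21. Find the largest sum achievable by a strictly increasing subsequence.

65

Let S[i] be the best sum of a strictly increasing subsequence ending at i:
i:      1  2  3  4  5  6  7  8  9
a[i]:  10  5 14  9 18 22 13 17 21
S:     10  5 24 14 42 64 27 44 65
Maximum is 65 (e.g. 5 + 9 + 13 + 17 + 21).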